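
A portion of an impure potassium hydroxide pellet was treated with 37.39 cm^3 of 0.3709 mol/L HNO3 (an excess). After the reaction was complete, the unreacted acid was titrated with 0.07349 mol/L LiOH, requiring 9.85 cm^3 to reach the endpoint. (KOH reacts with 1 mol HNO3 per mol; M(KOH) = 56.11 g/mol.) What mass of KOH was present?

0.738 g

Total n(HNO3) added = 0.3709 x 0.03739 = 0.01387 mol.
n(LiOH) used = 0.07349 x 0.009850 = 0.0007239 mol, which equals the excess n(HNO3).
So n(HNO3) consumed by the sample = 0.01387 - 0.0007239 = 0.01314 mol.
n(KOH) = 0.01314 / 1 = 0.01314 mol.
mass = 0.01314 mol x 56.11 g/mol = 0.738 g.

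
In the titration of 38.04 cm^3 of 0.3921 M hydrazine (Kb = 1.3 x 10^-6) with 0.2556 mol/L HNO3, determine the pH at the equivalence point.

n(N2H4) = 0.3921 x 0.03804 = 0.01492 mol; V(HNO3) at equivalence = 0.01492/0.2556 = 0.05835 L.
At equivalence the base is fully converted to N2H5+; total volume = 0.09639 L, so [N2H5+] = 0.01492/0.09639 = 0.1547 M.
Ka(N2H5+) = Kw/Kb = 1.0e-14 / 1.3 x 10^-6 = 7.69e-9.
[H^+] = sqrt(Ka x [N2H5+]) = sqrt(7.69e-9 x 0.1547) = 3.45e-5 M.
pH = -log(3.45e-5) = 4.46.

4.46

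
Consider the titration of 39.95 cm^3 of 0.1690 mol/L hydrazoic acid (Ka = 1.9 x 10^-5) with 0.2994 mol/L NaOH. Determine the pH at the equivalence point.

n(HN3) = 0.1690 x 0.03995 = 0.006752 mol; V(NaOH) at equivalence = 0.006752/0.2994 = 0.02255 L.
At equivalence all the acid is converted to N3-; total volume = 0.03995 + 0.02255 = 0.06250 L, so [N3-] = 0.006752/0.06250 = 0.1080 M.
Kb = Kw/Ka = 1.0e-14 / 1.9 x 10^-5 = 5.26e-10.
[OH^-] = sqrt(Kb x [N3-]) = sqrt(5.26e-10 x 0.1080) = 7.54e-6 M.
pOH = 5.12, so pH = 14.00 - 5.12 = 8.88.

8.88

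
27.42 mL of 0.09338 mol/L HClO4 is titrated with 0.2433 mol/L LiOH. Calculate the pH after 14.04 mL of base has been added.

n(acid) = 0.09338 x 0.02742 = 0.002560 mol; n(LiOH) added = 0.2433 x 0.01404 = 0.003416 mol.
Base is in excess by 0.003416 - 0.002560 = 0.0008555 mol in a total volume of 0.04146 L.
[OH^-] = 0.0008555/0.04146 = 0.02063 M, so pOH = 1.69 and pH = 14.00 - 1.69 = 12.31.

12.31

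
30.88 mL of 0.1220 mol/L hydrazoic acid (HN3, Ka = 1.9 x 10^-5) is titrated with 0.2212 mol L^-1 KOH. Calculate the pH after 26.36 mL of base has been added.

n(acid) = 0.1220 x 0.03088 = 0.003767 mol; n(KOH) added = 0.2212 x 0.02636 = 0.005831 mol.
Base is in excess by 0.005831 - 0.003767 = 0.002063 mol in a total volume of 0.05724 L.
[OH^-] = 0.002063/0.05724 = 0.03605 M, so pOH = 1.44 and pH = 14.00 - 1.44 = 12.56.

12.56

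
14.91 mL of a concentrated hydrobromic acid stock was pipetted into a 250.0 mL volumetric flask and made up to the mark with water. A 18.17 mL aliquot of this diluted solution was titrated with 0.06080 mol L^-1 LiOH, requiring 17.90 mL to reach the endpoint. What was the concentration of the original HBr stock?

1.00 M

n(LiOH) = 0.06080 x 0.01790 = 0.001088 mol.
n(HBr) in the aliquot = 0.001088 mol.
[diluted HBr] = 0.001088 / 0.01817 = 0.05990 M.
Dilution factor = 250.0/14.91 = 16.77, so [stock] = 0.05990 x 16.77 = 1.00 M.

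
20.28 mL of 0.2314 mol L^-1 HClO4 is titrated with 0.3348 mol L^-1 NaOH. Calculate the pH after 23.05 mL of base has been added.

n(acid) = 0.2314 x 0.02028 = 0.004693 mol; n(NaOH) added = 0.3348 x 0.02305 = 0.007717 mol.
Base is in excess by 0.007717 - 0.004693 = 0.003024 mol in a total volume of 0.04333 L.
[OH^-] = 0.003024/0.04333 = 0.06980 M, so pOH = 1.16 and pH = 14.00 - 1.16 = 12.84.

12.84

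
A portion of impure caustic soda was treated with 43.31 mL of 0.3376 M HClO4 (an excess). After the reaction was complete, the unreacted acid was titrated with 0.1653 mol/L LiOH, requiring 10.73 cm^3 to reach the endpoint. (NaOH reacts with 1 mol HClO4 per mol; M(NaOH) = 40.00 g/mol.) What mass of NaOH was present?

Total n(HClO4) added = 0.3376 x 0.04331 = 0.01462 mol.
n(LiOH) used = 0.1653 x 0.01073 = 0.001774 mol, which equals the excess n(HClO4).
So n(HClO4) consumed by the sample = 0.01462 - 0.001774 = 0.01285 mol.
n(NaOH) = 0.01285 / 1 = 0.01285 mol.
mass = 0.01285 mol x 40.00 g/mol = 0.514 g.

0.514 g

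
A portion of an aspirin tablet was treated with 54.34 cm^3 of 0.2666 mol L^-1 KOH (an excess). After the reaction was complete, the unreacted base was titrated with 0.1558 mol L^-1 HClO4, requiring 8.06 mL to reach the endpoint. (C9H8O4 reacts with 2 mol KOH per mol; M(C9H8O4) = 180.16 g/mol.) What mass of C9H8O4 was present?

1.19 g

Total n(KOH) added = 0.2666 x 0.05434 = 0.01449 mol.
n(HClO4) used = 0.1558 x 0.008060 = 0.001256 mol, which equals the excess n(KOH).
So n(KOH) consumed by the sample = 0.01449 - 0.001256 = 0.01323 mol.
n(C9H8O4) = 0.01323 / 2 = 0.006616 mol.
mass = 0.006616 mol x 180.16 g/mol = 1.19 g.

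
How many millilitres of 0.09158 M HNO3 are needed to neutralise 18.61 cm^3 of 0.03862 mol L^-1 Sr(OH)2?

15.7 mL

n(Sr(OH)2) = 0.03862 mol/L x 0.01861 L = 0.0007187 mol.
The neutralisation is 1 Sr(OH)2 : 2 HNO3, so n(HNO3) = 0.0007187 x 2/1 = 0.001437 mol.
V(HNO3) = 0.001437 / 0.09158 = 0.01570 L = 15.7 mL.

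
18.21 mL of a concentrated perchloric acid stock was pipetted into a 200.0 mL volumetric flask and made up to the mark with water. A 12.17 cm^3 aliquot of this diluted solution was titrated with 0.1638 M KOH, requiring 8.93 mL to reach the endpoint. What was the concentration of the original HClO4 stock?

n(KOH) = 0.1638 x 0.008930 = 0.001463 mol.
n(HClO4) in the aliquot = 0.001463 mol.
[diluted HClO4] = 0.001463 / 0.01217 = 0.1202 M.
Dilution factor = 200.0/18.21 = 10.98, so [stock] = 0.1202 x 10.98 = 1.32 M.

1.32 M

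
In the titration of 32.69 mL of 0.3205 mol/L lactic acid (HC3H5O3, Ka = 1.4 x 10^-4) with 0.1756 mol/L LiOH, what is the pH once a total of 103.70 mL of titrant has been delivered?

n(acid) = 0.3205 x 0.03269 = 0.01048 mol; n(LiOH) added = 0.1756 x 0.1037 = 0.01821 mol.
Base is in excess by 0.01821 - 0.01048 = 0.007733 mol in a total volume of 0.1364 L.
[OH^-] = 0.007733/0.1364 = 0.05669 M, so pOH = 1.25 and pH = 14.00 - 1.25 = 12.75.

12.75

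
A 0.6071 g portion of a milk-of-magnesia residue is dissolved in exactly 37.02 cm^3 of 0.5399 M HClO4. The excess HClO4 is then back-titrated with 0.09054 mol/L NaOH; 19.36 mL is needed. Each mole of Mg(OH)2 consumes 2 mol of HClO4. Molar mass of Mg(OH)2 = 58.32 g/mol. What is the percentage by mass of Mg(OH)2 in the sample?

87.6%

Total n(HClO4) added = 0.5399 x 0.03702 = 0.01999 mol.
n(NaOH) used = 0.09054 x 0.01936 = 0.001753 mol, which equals the excess n(HClO4).
So n(HClO4) consumed by the sample = 0.01999 - 0.001753 = 0.01823 mol.
n(Mg(OH)2) = 0.01823 / 2 = 0.009117 mol.
mass Mg(OH)2 = 0.009117 x 58.32 = 0.5317 g, so %Mg(OH)2 = 0.5317/0.6071 x 100 = 87.6%.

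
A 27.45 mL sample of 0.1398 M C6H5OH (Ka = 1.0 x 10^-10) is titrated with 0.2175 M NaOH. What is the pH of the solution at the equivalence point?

11.46

n(C6H5OH) = 0.1398 x 0.02745 = 0.003838 mol; V(NaOH) at equivalence = 0.003838/0.2175 = 0.01764 L.
At equivalence all the acid is converted to C6H5O-; total volume = 0.02745 + 0.01764 = 0.04509 L, so [C6H5O-] = 0.003838/0.04509 = 0.08510 M.
Kb = Kw/Ka = 1.0e-14 / 1.0 x 10^-10 = 0.000100.
[OH^-] = sqrt(Kb x [C6H5O-]) = sqrt(0.000100 x 0.08510) = 0.00292 M.
pOH = 2.54, so pH = 14.00 - 2.54 = 11.46.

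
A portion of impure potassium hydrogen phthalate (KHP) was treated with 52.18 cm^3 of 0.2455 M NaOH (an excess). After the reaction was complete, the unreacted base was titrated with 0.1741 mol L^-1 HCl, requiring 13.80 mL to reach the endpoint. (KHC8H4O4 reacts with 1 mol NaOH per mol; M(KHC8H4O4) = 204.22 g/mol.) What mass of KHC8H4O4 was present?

2.13 g

Total n(NaOH) added = 0.2455 x 0.05218 = 0.01281 mol.
n(HCl) used = 0.1741 x 0.01380 = 0.002403 mol, which equals the excess n(NaOH).
So n(NaOH) consumed by the sample = 0.01281 - 0.002403 = 0.01041 mol.
n(KHC8H4O4) = 0.01041 / 1 = 0.01041 mol.
mass = 0.01041 mol x 204.22 g/mol = 2.13 g.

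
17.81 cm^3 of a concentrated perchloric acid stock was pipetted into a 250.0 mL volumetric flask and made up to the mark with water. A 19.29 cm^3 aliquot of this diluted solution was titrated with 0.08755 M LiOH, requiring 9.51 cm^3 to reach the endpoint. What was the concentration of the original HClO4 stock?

n(LiOH) = 0.08755 x 0.009510 = 0.0008326 mol.
n(HClO4) in the aliquot = 0.0008326 mol.
[diluted HClO4] = 0.0008326 / 0.01929 = 0.04316 M.
Dilution factor = 250.0/17.81 = 14.04, so [stock] = 0.04316 x 14.04 = 0.606 M.

0.606 M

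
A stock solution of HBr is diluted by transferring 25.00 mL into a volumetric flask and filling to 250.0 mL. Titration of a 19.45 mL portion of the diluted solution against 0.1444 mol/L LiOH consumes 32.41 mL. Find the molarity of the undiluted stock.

2.41 M

n(LiOH) = 0.1444 x 0.03241 = 0.004680 mol.
n(HBr) in the aliquot = 0.004680 mol.
[diluted HBr] = 0.004680 / 0.01945 = 0.2406 M.
Dilution factor = 250.0/25.00 = 10.00, so [stock] = 0.2406 x 10.00 = 2.41 M.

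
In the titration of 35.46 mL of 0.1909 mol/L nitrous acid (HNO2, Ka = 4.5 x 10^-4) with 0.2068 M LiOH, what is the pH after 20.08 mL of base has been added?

Initial n(HNO2) = 0.1909 x 0.03546 = 0.006769 mol.
n(LiOH) added = 0.2068 x 0.02008 = 0.004153 mol, converting that many moles of HNO2 to NO2-.
Remaining n(HNO2) = 0.002617 mol; n(NO2-) = 0.004153 mol.
By Henderson-Hasselbalch, pH = pKa + log([A^-]/[HA]) = 3.35 + log(0.004153/0.002617) = 3.35 + (+0.20) = 3.55.

3.55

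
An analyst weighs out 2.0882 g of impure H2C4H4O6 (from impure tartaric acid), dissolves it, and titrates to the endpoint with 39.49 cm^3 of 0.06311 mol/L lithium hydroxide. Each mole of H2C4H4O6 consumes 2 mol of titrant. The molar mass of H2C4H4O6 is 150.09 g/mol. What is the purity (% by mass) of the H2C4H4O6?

8.96%

n(LiOH) = 0.06311 x 0.03949 = 0.002492 mol.
n(H2C4H4O6) = 0.002492 / 2 = 0.001246 mol.
mass of H2C4H4O6 = 0.001246 x 150.09 = 0.1870 g.
% purity = 0.1870 / 2.0882 x 100 = 8.96%.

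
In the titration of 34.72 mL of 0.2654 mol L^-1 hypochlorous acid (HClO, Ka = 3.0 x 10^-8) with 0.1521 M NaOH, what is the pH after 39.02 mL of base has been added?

Initial n(HClO) = 0.2654 x 0.03472 = 0.009215 mol.
n(NaOH) added = 0.1521 x 0.03902 = 0.005935 mol, converting that many moles of HClO to ClO-.
Remaining n(HClO) = 0.003280 mol; n(ClO-) = 0.005935 mol.
By Henderson-Hasselbalch, pH = pKa + log([A^-]/[HA]) = 7.52 + log(0.005935/0.003280) = 7.52 + (+0.26) = 7.78.

7.78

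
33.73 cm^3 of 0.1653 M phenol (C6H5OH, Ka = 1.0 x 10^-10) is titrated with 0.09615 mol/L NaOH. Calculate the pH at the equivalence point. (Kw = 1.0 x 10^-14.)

n(C6H5OH) = 0.1653 x 0.03373 = 0.005576 mol; V(NaOH) at equivalence = 0.005576/0.09615 = 0.05799 L.
At equivalence all the acid is converted to C6H5O-; total volume = 0.03373 + 0.05799 = 0.09172 L, so [C6H5O-] = 0.005576/0.09172 = 0.06079 M.
Kb = Kw/Ka = 1.0e-14 / 1.0 x 10^-10 = 0.000100.
[OH^-] = sqrt(Kb x [C6H5O-]) = sqrt(0.000100 x 0.06079) = 0.00247 M.
pOH = 2.61, so pH = 14.00 - 2.61 = 11.39.

11.39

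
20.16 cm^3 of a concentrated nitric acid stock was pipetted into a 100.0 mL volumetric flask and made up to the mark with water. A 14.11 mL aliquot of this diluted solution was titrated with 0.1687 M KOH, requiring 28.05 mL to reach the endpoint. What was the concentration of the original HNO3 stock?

1.66 M

n(KOH) = 0.1687 x 0.02805 = 0.004732 mol.
n(HNO3) in the aliquot = 0.004732 mol.
[diluted HNO3] = 0.004732 / 0.01411 = 0.3354 M.
Dilution factor = 100.0/20.16 = 4.960, so [stock] = 0.3354 x 4.960 = 1.66 M.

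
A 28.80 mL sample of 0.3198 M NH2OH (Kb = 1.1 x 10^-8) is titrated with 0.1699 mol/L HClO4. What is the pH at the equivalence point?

n(NH2OH) = 0.3198 x 0.02880 = 0.009210 mol; V(HClO4) at equivalence = 0.009210/0.1699 = 0.05421 L.
At equivalence the base is fully converted to NH3OH+; total volume = 0.08301 L, so [NH3OH+] = 0.009210/0.08301 = 0.1110 M.
Ka(NH3OH+) = Kw/Kb = 1.0e-14 / 1.1 x 10^-8 = 9.09e-7.
[H^+] = sqrt(Ka x [NH3OH+]) = sqrt(9.09e-7 x 0.1110) = 0.000318 M.
pH = -log(0.000318) = 3.50.

3.50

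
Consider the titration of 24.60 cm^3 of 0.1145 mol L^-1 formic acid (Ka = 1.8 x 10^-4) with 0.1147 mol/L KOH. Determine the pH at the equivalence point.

n(HCOOH) = 0.1145 x 0.02460 = 0.002817 mol; V(KOH) at equivalence = 0.002817/0.1147 = 0.02456 L.
At equivalence all the acid is converted to HCOO-; total volume = 0.02460 + 0.02456 = 0.04916 L, so [HCOO-] = 0.002817/0.04916 = 0.05730 M.
Kb = Kw/Ka = 1.0e-14 / 1.8 x 10^-4 = 5.56e-11.
[OH^-] = sqrt(Kb x [HCOO-]) = sqrt(5.56e-11 x 0.05730) = 1.78e-6 M.
pOH = 5.75, so pH = 14.00 - 5.75 = 8.25.

8.25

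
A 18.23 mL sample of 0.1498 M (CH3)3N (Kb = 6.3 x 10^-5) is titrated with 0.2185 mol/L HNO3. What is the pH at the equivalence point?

n((CH3)3N) = 0.1498 x 0.01823 = 0.002731 mol; V(HNO3) at equivalence = 0.002731/0.2185 = 0.01250 L.
At equivalence the base is fully converted to (CH3)3NH+; total volume = 0.03073 L, so [(CH3)3NH+] = 0.002731/0.03073 = 0.08887 M.
Ka((CH3)3NH+) = Kw/Kb = 1.0e-14 / 6.3 x 10^-5 = 1.59e-10.
[H^+] = sqrt(Ka x [(CH3)3NH+]) = sqrt(1.59e-10 x 0.08887) = 3.76e-6 M.
pH = -log(3.76e-6) = 5.43.

5.43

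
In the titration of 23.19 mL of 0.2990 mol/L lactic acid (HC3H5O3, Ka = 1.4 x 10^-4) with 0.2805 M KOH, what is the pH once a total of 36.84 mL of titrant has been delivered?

n(acid) = 0.2990 x 0.02319 = 0.006934 mol; n(KOH) added = 0.2805 x 0.03684 = 0.01033 mol.
Base is in excess by 0.01033 - 0.006934 = 0.003400 mol in a total volume of 0.06003 L.
[OH^-] = 0.003400/0.06003 = 0.05664 M, so pOH = 1.25 and pH = 14.00 - 1.25 = 12.75.

12.75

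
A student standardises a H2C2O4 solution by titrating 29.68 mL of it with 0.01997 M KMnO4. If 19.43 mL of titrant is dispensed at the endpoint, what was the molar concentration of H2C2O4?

0.0327 M

n(KMnO4) = 0.01997 x 0.01943 = 0.0003880 mol.
From the balanced equation, 2 mol KMnO4 reacts with 5 mol H2C2O4, so n(H2C2O4) = 0.0003880 x 5/2 = 0.0009700 mol.
[H2C2O4] = 0.0009700 / 0.02968 L = 0.0327 M.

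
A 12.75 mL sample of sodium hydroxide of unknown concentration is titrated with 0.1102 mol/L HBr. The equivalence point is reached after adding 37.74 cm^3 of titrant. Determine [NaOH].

0.326 M

n(HBr) delivered = 0.1102 x 0.03774 = 0.004159 mol.
For a 1:1 reaction, n(NaOH) = 0.004159 mol.
[NaOH] = 0.004159 mol / 0.01275 L = 0.326 M.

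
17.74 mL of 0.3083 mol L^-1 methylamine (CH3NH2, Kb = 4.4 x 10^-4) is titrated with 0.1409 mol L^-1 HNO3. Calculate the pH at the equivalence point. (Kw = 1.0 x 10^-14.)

n(CH3NH2) = 0.3083 x 0.01774 = 0.005469 mol; V(HNO3) at equivalence = 0.005469/0.1409 = 0.03882 L.
At equivalence the base is fully converted to CH3NH3+; total volume = 0.05656 L, so [CH3NH3+] = 0.005469/0.05656 = 0.09670 M.
Ka(CH3NH3+) = Kw/Kb = 1.0e-14 / 4.4 x 10^-4 = 2.27e-11.
[H^+] = sqrt(Ka x [CH3NH3+]) = sqrt(2.27e-11 x 0.09670) = 1.48e-6 M.
pH = -log(1.48e-6) = 5.83.

5.83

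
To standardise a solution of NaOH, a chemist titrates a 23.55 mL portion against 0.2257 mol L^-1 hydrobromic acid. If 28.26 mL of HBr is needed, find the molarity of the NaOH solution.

0.271 M

n(HBr) delivered = 0.2257 x 0.02826 = 0.006378 mol.
For a 1:1 reaction, n(NaOH) = 0.006378 mol.
[NaOH] = 0.006378 mol / 0.02355 L = 0.271 M.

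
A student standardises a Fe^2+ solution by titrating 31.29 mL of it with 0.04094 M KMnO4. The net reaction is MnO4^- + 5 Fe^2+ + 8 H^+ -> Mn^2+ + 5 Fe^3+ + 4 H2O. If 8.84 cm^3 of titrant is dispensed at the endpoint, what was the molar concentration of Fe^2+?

n(KMnO4) = 0.04094 x 0.008840 = 0.0003619 mol.
From the balanced equation, 1 mol KMnO4 reacts with 5 mol Fe^2+, so n(Fe^2+) = 0.0003619 x 5/1 = 0.001810 mol.
[Fe^2+] = 0.001810 / 0.03129 L = 0.0578 M.

0.0578 M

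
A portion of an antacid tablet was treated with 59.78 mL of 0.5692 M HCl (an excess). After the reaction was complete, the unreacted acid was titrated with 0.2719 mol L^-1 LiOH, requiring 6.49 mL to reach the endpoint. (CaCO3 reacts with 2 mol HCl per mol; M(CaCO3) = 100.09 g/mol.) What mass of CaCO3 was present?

1.61 g

Total n(HCl) added = 0.5692 x 0.05978 = 0.03403 mol.
n(LiOH) used = 0.2719 x 0.006490 = 0.001765 mol, which equals the excess n(HCl).
So n(HCl) consumed by the sample = 0.03403 - 0.001765 = 0.03226 mol.
n(CaCO3) = 0.03226 / 2 = 0.01613 mol.
mass = 0.01613 mol x 100.09 g/mol = 1.61 g.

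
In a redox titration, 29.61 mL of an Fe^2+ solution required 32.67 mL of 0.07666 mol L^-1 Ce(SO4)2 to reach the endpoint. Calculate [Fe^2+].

0.0846 M

n(Ce(SO4)2) = 0.07666 x 0.03267 = 0.002504 mol.
From the balanced equation, 1 mol Ce(SO4)2 reacts with 1 mol Fe^2+, so n(Fe^2+) = 0.002504 x 1/1 = 0.002504 mol.
[Fe^2+] = 0.002504 / 0.02961 L = 0.0846 M.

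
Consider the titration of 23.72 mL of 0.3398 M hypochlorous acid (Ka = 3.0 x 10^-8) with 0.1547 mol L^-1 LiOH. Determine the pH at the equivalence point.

10.27

n(HClO) = 0.3398 x 0.02372 = 0.008060 mol; V(LiOH) at equivalence = 0.008060/0.1547 = 0.05210 L.
At equivalence all the acid is converted to ClO-; total volume = 0.02372 + 0.05210 = 0.07582 L, so [ClO-] = 0.008060/0.07582 = 0.1063 M.
Kb = Kw/Ka = 1.0e-14 / 3.0 x 10^-8 = 3.33e-7.
[OH^-] = sqrt(Kb x [ClO-]) = sqrt(3.33e-7 x 0.1063) = 0.000188 M.
pOH = 3.73, so pH = 14.00 - 3.73 = 10.27.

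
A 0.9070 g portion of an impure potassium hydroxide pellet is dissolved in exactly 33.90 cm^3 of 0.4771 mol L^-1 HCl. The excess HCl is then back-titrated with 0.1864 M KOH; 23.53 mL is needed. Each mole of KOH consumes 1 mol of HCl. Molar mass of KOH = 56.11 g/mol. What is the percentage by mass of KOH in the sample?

72.9%

Total n(HCl) added = 0.4771 x 0.03390 = 0.01617 mol.
n(KOH) used = 0.1864 x 0.02353 = 0.004386 mol, which equals the excess n(HCl).
So n(HCl) consumed by the sample = 0.01617 - 0.004386 = 0.01179 mol.
n(KOH) = 0.01179 / 1 = 0.01179 mol.
mass KOH = 0.01179 x 56.11 = 0.6614 g, so %KOH = 0.6614/0.9070 x 100 = 72.9%.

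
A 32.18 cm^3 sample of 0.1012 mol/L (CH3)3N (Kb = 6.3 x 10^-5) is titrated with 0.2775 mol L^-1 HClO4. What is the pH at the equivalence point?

n((CH3)3N) = 0.1012 x 0.03218 = 0.003257 mol; V(HClO4) at equivalence = 0.003257/0.2775 = 0.01174 L.
At equivalence the base is fully converted to (CH3)3NH+; total volume = 0.04392 L, so [(CH3)3NH+] = 0.003257/0.04392 = 0.07416 M.
Ka((CH3)3NH+) = Kw/Kb = 1.0e-14 / 6.3 x 10^-5 = 1.59e-10.
[H^+] = sqrt(Ka x [(CH3)3NH+]) = sqrt(1.59e-10 x 0.07416) = 3.43e-6 M.
pH = -log(3.43e-6) = 5.46.

5.46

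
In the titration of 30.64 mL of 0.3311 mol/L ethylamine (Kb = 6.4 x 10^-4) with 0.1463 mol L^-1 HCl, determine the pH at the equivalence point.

n(C2H5NH2) = 0.3311 x 0.03064 = 0.01014 mol; V(HCl) at equivalence = 0.01014/0.1463 = 0.06934 L.
At equivalence the base is fully converted to C2H5NH3+; total volume = 0.09998 L, so [C2H5NH3+] = 0.01014/0.09998 = 0.1015 M.
Ka(C2H5NH3+) = Kw/Kb = 1.0e-14 / 6.4 x 10^-4 = 1.56e-11.
[H^+] = sqrt(Ka x [C2H5NH3+]) = sqrt(1.56e-11 x 0.1015) = 1.26e-6 M.
pH = -log(1.26e-6) = 5.90.

5.90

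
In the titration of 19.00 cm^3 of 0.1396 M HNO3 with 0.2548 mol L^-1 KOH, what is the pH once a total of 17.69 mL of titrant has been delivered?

12.70

n(acid) = 0.1396 x 0.01900 = 0.002652 mol; n(KOH) added = 0.2548 x 0.01769 = 0.004507 mol.
Base is in excess by 0.004507 - 0.002652 = 0.001855 mol in a total volume of 0.03669 L.
[OH^-] = 0.001855/0.03669 = 0.05056 M, so pOH = 1.30 and pH = 14.00 - 1.30 = 12.70.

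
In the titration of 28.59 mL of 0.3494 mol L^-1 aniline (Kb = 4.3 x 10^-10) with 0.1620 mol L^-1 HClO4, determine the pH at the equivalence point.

2.79

n(C6H5NH2) = 0.3494 x 0.02859 = 0.009989 mol; V(HClO4) at equivalence = 0.009989/0.1620 = 0.06166 L.
At equivalence the base is fully converted to C6H5NH3+; total volume = 0.09025 L, so [C6H5NH3+] = 0.009989/0.09025 = 0.1107 M.
Ka(C6H5NH3+) = Kw/Kb = 1.0e-14 / 4.3 x 10^-10 = 2.33e-5.
[H^+] = sqrt(Ka x [C6H5NH3+]) = sqrt(2.33e-5 x 0.1107) = 0.00160 M.
pH = -log(0.00160) = 2.79.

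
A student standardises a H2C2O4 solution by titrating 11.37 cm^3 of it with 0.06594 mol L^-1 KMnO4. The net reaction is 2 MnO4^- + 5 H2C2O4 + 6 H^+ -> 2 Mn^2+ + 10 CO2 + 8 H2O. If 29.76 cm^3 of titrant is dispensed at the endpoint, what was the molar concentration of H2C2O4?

n(KMnO4) = 0.06594 x 0.02976 = 0.001962 mol.
From the balanced equation, 2 mol KMnO4 reacts with 5 mol H2C2O4, so n(H2C2O4) = 0.001962 x 5/2 = 0.004906 mol.
[H2C2O4] = 0.004906 / 0.01137 L = 0.431 M.

0.431 M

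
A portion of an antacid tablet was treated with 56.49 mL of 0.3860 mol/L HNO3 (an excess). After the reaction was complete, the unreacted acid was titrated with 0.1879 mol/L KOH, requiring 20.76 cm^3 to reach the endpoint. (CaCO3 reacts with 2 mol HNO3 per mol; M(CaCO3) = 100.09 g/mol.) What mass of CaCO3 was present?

0.896 g

Total n(HNO3) added = 0.3860 x 0.05649 = 0.02181 mol.
n(KOH) used = 0.1879 x 0.02076 = 0.003901 mol, which equals the excess n(HNO3).
So n(HNO3) consumed by the sample = 0.02181 - 0.003901 = 0.01790 mol.
n(CaCO3) = 0.01790 / 2 = 0.008952 mol.
mass = 0.008952 mol x 100.09 g/mol = 0.896 g.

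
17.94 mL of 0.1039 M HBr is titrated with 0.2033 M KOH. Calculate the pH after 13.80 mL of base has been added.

n(acid) = 0.1039 x 0.01794 = 0.001864 mol; n(KOH) added = 0.2033 x 0.01380 = 0.002806 mol.
Base is in excess by 0.002806 - 0.001864 = 0.0009416 mol in a total volume of 0.03174 L.
[OH^-] = 0.0009416/0.03174 = 0.02967 M, so pOH = 1.53 and pH = 14.00 - 1.53 = 12.47.

12.47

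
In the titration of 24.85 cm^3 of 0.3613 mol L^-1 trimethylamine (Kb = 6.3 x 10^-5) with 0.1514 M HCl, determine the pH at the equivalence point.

5.39

n((CH3)3N) = 0.3613 x 0.02485 = 0.008978 mol; V(HCl) at equivalence = 0.008978/0.1514 = 0.05930 L.
At equivalence the base is fully converted to (CH3)3NH+; total volume = 0.08415 L, so [(CH3)3NH+] = 0.008978/0.08415 = 0.1067 M.
Ka((CH3)3NH+) = Kw/Kb = 1.0e-14 / 6.3 x 10^-5 = 1.59e-10.
[H^+] = sqrt(Ka x [(CH3)3NH+]) = sqrt(1.59e-10 x 0.1067) = 4.12e-6 M.
pH = -log(4.12e-6) = 5.39.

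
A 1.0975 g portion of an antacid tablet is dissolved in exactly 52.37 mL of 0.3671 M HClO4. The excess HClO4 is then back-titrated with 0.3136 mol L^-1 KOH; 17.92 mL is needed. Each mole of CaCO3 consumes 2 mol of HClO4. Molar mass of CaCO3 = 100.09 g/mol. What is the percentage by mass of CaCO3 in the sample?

62.0%

Total n(HClO4) added = 0.3671 x 0.05237 = 0.01923 mol.
n(KOH) used = 0.3136 x 0.01792 = 0.005620 mol, which equals the excess n(HClO4).
So n(HClO4) consumed by the sample = 0.01923 - 0.005620 = 0.01361 mol.
n(CaCO3) = 0.01361 / 2 = 0.006803 mol.
mass CaCO3 = 0.006803 x 100.09 = 0.6809 g, so %CaCO3 = 0.6809/1.0975 x 100 = 62.0%.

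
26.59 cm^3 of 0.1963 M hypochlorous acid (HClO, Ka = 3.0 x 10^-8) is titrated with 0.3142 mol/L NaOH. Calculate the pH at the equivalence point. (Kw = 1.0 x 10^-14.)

n(HClO) = 0.1963 x 0.02659 = 0.005220 mol; V(NaOH) at equivalence = 0.005220/0.3142 = 0.01661 L.
At equivalence all the acid is converted to ClO-; total volume = 0.02659 + 0.01661 = 0.04320 L, so [ClO-] = 0.005220/0.04320 = 0.1208 M.
Kb = Kw/Ka = 1.0e-14 / 3.0 x 10^-8 = 3.33e-7.
[OH^-] = sqrt(Kb x [ClO-]) = sqrt(3.33e-7 x 0.1208) = 0.000201 M.
pOH = 3.70, so pH = 14.00 - 3.70 = 10.30.

10.30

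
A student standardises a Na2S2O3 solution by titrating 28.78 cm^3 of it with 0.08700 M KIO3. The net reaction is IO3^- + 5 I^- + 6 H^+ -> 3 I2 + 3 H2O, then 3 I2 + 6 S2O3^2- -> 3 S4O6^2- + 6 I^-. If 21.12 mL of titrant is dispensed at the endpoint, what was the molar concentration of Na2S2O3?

n(KIO3) = 0.08700 x 0.02112 = 0.001837 mol.
From the balanced equation, 1 mol KIO3 reacts with 6 mol Na2S2O3, so n(Na2S2O3) = 0.001837 x 6/1 = 0.01102 mol.
[Na2S2O3] = 0.01102 / 0.02878 L = 0.383 M.

0.383 M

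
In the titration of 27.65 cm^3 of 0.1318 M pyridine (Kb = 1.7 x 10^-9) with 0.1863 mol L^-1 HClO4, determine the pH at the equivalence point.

n(C5H5N) = 0.1318 x 0.02765 = 0.003644 mol; V(HClO4) at equivalence = 0.003644/0.1863 = 0.01956 L.
At equivalence the base is fully converted to C5H5NH+; total volume = 0.04721 L, so [C5H5NH+] = 0.003644/0.04721 = 0.07719 M.
Ka(C5H5NH+) = Kw/Kb = 1.0e-14 / 1.7 x 10^-9 = 5.88e-6.
[H^+] = sqrt(Ka x [C5H5NH+]) = sqrt(5.88e-6 x 0.07719) = 0.000674 M.
pH = -log(0.000674) = 3.17.

3.17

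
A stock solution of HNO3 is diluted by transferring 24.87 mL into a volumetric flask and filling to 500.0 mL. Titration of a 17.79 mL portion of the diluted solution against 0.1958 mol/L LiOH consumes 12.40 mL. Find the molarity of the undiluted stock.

2.74 M

n(LiOH) = 0.1958 x 0.01240 = 0.002428 mol.
n(HNO3) in the aliquot = 0.002428 mol.
[diluted HNO3] = 0.002428 / 0.01779 = 0.1365 M.
Dilution factor = 500.0/24.87 = 20.10, so [stock] = 0.1365 x 20.10 = 2.74 M.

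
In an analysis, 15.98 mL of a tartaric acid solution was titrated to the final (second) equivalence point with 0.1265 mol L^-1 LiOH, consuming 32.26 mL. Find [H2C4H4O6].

0.128 M

n(LiOH) = 0.1265 x 0.03226 = 0.004081 mol.
At the final (second) equivalence point, 2 mol OH^- react per mol H2C4H4O6, so n(H2C4H4O6) = 0.004081 / 2 = 0.002040 mol.
[H2C4H4O6] = 0.002040 / 0.01598 L = 0.128 M.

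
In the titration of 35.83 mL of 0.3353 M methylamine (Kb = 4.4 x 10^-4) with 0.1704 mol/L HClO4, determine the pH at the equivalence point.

5.80

n(CH3NH2) = 0.3353 x 0.03583 = 0.01201 mol; V(HClO4) at equivalence = 0.01201/0.1704 = 0.07050 L.
At equivalence the base is fully converted to CH3NH3+; total volume = 0.1063 L, so [CH3NH3+] = 0.01201/0.1063 = 0.1130 M.
Ka(CH3NH3+) = Kw/Kb = 1.0e-14 / 4.4 x 10^-4 = 2.27e-11.
[H^+] = sqrt(Ka x [CH3NH3+]) = sqrt(2.27e-11 x 0.1130) = 1.60e-6 M.
pH = -log(1.60e-6) = 5.80.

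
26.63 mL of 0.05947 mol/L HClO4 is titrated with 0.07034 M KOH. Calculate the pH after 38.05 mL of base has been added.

12.23

n(acid) = 0.05947 x 0.02663 = 0.001584 mol; n(KOH) added = 0.07034 x 0.03805 = 0.002676 mol.
Base is in excess by 0.002676 - 0.001584 = 0.001093 mol in a total volume of 0.06468 L.
[OH^-] = 0.001093/0.06468 = 0.01689 M, so pOH = 1.77 and pH = 14.00 - 1.77 = 12.23.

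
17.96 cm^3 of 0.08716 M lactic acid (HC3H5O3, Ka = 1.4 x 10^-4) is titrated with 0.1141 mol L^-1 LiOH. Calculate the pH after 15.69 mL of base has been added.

n(acid) = 0.08716 x 0.01796 = 0.001565 mol; n(LiOH) added = 0.1141 x 0.01569 = 0.001790 mol.
Base is in excess by 0.001790 - 0.001565 = 0.0002248 mol in a total volume of 0.03365 L.
[OH^-] = 0.0002248/0.03365 = 0.006682 M, so pOH = 2.18 and pH = 14.00 - 2.18 = 11.82.

11.82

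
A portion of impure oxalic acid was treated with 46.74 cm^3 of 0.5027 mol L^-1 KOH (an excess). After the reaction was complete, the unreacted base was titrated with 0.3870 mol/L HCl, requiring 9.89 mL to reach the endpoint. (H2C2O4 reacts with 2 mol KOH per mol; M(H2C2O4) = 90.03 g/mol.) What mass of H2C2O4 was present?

Total n(KOH) added = 0.5027 x 0.04674 = 0.02350 mol.
n(HCl) used = 0.3870 x 0.009890 = 0.003827 mol, which equals the excess n(KOH).
So n(KOH) consumed by the sample = 0.02350 - 0.003827 = 0.01967 mol.
n(H2C2O4) = 0.01967 / 2 = 0.009834 mol.
mass = 0.009834 mol x 90.03 g/mol = 0.885 g.

0.885 g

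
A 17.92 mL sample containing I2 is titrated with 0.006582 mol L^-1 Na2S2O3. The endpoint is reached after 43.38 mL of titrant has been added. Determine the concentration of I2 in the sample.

0.00797 M

n(Na2S2O3) = 0.006582 x 0.04338 = 0.0002855 mol.
From the balanced equation, 2 mol Na2S2O3 reacts with 1 mol I2, so n(I2) = 0.0002855 x 1/2 = 0.0001428 mol.
[I2] = 0.0001428 / 0.01792 L = 0.00797 M.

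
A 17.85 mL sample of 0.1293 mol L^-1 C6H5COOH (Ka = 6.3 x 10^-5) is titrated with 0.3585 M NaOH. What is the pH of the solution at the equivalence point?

8.59

n(C6H5COOH) = 0.1293 x 0.01785 = 0.002308 mol; V(NaOH) at equivalence = 0.002308/0.3585 = 0.006438 L.
At equivalence all the acid is converted to C6H5COO-; total volume = 0.01785 + 0.006438 = 0.02429 L, so [C6H5COO-] = 0.002308/0.02429 = 0.09503 M.
Kb = Kw/Ka = 1.0e-14 / 6.3 x 10^-5 = 1.59e-10.
[OH^-] = sqrt(Kb x [C6H5COO-]) = sqrt(1.59e-10 x 0.09503) = 3.88e-6 M.
pOH = 5.41, so pH = 14.00 - 5.41 = 8.59.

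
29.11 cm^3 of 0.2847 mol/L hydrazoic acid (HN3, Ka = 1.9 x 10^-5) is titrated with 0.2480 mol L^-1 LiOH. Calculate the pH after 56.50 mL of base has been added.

n(acid) = 0.2847 x 0.02911 = 0.008288 mol; n(LiOH) added = 0.2480 x 0.05650 = 0.01401 mol.
Base is in excess by 0.01401 - 0.008288 = 0.005724 mol in a total volume of 0.08561 L.
[OH^-] = 0.005724/0.08561 = 0.06687 M, so pOH = 1.17 and pH = 14.00 - 1.17 = 12.83.

12.83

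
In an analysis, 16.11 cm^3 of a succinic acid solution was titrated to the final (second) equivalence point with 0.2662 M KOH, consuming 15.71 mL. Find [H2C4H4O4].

n(KOH) = 0.2662 x 0.01571 = 0.004182 mol.
At the final (second) equivalence point, 2 mol OH^- react per mol H2C4H4O4, so n(H2C4H4O4) = 0.004182 / 2 = 0.002091 mol.
[H2C4H4O4] = 0.002091 / 0.01611 L = 0.130 M.

0.130 M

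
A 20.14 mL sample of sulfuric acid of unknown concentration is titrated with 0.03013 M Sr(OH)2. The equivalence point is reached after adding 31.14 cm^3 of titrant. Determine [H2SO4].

0.0466 M

n(Sr(OH)2) delivered = 0.03013 x 0.03114 = 0.0009382 mol.
For a 1:1 reaction, n(H2SO4) = 0.0009382 mol.
[H2SO4] = 0.0009382 mol / 0.02014 L = 0.0466 M.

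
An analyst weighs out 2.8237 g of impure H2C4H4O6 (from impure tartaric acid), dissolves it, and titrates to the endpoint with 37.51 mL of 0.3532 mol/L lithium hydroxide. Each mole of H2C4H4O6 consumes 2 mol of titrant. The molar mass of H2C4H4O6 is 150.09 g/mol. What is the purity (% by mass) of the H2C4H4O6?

35.2%

n(LiOH) = 0.3532 x 0.03751 = 0.01325 mol.
n(H2C4H4O6) = 0.01325 / 2 = 0.006624 mol.
mass of H2C4H4O6 = 0.006624 x 150.09 = 0.9942 g.
% purity = 0.9942 / 2.8237 x 100 = 35.2%.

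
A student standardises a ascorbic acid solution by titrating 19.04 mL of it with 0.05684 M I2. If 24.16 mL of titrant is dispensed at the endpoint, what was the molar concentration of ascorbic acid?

n(I2) = 0.05684 x 0.02416 = 0.001373 mol.
From the balanced equation, 1 mol I2 reacts with 1 mol ascorbic acid, so n(ascorbic acid) = 0.001373 x 1/1 = 0.001373 mol.
[ascorbic acid] = 0.001373 / 0.01904 L = 0.0721 M.

0.0721 M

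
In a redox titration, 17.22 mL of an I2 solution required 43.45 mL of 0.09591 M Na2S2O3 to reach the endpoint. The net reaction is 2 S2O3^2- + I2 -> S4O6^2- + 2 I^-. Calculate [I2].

0.121 M

n(Na2S2O3) = 0.09591 x 0.04345 = 0.004167 mol.
From the balanced equation, 2 mol Na2S2O3 reacts with 1 mol I2, so n(I2) = 0.004167 x 1/2 = 0.002084 mol.
[I2] = 0.002084 / 0.01722 L = 0.121 M.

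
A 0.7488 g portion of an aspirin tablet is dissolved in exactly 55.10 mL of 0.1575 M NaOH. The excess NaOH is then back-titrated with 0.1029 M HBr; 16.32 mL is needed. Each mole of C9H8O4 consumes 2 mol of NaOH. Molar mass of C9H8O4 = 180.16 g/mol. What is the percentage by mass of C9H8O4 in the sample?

Total n(NaOH) added = 0.1575 x 0.05510 = 0.008678 mol.
n(HBr) used = 0.1029 x 0.01632 = 0.001679 mol, which equals the excess n(NaOH).
So n(NaOH) consumed by the sample = 0.008678 - 0.001679 = 0.006999 mol.
n(C9H8O4) = 0.006999 / 2 = 0.003499 mol.
mass C9H8O4 = 0.003499 x 180.16 = 0.6305 g, so %C9H8O4 = 0.6305/0.7488 x 100 = 84.2%.

84.2%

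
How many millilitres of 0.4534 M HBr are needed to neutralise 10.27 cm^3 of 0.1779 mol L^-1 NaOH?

4.03 mL

n(NaOH) = 0.1779 mol/L x 0.01027 L = 0.001827 mol.
At equivalence n(HBr) = n(NaOH) = 0.001827 mol.
V(HBr) = 0.001827 / 0.4534 = 0.004030 L = 4.03 mL.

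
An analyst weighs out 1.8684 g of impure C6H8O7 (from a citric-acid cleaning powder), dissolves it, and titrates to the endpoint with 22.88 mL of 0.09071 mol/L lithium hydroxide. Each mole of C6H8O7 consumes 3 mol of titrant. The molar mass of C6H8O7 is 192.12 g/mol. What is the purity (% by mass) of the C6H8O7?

7.11%

n(LiOH) = 0.09071 x 0.02288 = 0.002075 mol.
n(C6H8O7) = 0.002075 / 3 = 0.0006918 mol.
mass of C6H8O7 = 0.0006918 x 192.12 = 0.1329 g.
% purity = 0.1329 / 1.8684 x 100 = 7.11%.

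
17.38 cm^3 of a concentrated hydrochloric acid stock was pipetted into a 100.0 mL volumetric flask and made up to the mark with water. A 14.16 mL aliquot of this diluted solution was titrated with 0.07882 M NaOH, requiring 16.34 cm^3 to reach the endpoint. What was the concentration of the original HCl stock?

n(NaOH) = 0.07882 x 0.01634 = 0.001288 mol.
n(HCl) in the aliquot = 0.001288 mol.
[diluted HCl] = 0.001288 / 0.01416 = 0.09095 M.
Dilution factor = 100.0/17.38 = 5.754, so [stock] = 0.09095 x 5.754 = 0.523 M.

0.523 M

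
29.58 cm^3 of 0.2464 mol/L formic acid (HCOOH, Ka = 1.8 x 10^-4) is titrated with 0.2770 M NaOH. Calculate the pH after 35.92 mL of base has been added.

12.61

n(acid) = 0.2464 x 0.02958 = 0.007289 mol; n(NaOH) added = 0.2770 x 0.03592 = 0.009950 mol.
Base is in excess by 0.009950 - 0.007289 = 0.002661 mol in a total volume of 0.06550 L.
[OH^-] = 0.002661/0.06550 = 0.04063 M, so pOH = 1.39 and pH = 14.00 - 1.39 = 12.61.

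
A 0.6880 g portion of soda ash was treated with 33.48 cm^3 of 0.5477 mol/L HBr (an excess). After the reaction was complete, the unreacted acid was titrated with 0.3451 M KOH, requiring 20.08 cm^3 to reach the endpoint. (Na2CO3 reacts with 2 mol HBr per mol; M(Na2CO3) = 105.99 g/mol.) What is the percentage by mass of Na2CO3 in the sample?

Total n(HBr) added = 0.5477 x 0.03348 = 0.01834 mol.
n(KOH) used = 0.3451 x 0.02008 = 0.006930 mol, which equals the excess n(HBr).
So n(HBr) consumed by the sample = 0.01834 - 0.006930 = 0.01141 mol.
n(Na2CO3) = 0.01141 / 2 = 0.005704 mol.
mass Na2CO3 = 0.005704 x 105.99 = 0.6045 g, so %Na2CO3 = 0.6045/0.6880 x 100 = 87.9%.

87.9%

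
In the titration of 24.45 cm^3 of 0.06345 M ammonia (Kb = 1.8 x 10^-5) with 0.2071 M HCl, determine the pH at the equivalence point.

n(NH3) = 0.06345 x 0.02445 = 0.001551 mol; V(HCl) at equivalence = 0.001551/0.2071 = 0.007491 L.
At equivalence the base is fully converted to NH4+; total volume = 0.03194 L, so [NH4+] = 0.001551/0.03194 = 0.04857 M.
Ka(NH4+) = Kw/Kb = 1.0e-14 / 1.8 x 10^-5 = 5.56e-10.
[H^+] = sqrt(Ka x [NH4+]) = sqrt(5.56e-10 x 0.04857) = 5.19e-6 M.
pH = -log(5.19e-6) = 5.28.

5.28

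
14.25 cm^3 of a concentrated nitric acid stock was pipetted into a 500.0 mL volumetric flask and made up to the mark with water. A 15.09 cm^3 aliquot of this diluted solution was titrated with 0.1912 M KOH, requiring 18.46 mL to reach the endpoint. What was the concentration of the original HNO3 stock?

n(KOH) = 0.1912 x 0.01846 = 0.003530 mol.
n(HNO3) in the aliquot = 0.003530 mol.
[diluted HNO3] = 0.003530 / 0.01509 = 0.2339 M.
Dilution factor = 500.0/14.25 = 35.09, so [stock] = 0.2339 x 35.09 = 8.21 M.

8.21 M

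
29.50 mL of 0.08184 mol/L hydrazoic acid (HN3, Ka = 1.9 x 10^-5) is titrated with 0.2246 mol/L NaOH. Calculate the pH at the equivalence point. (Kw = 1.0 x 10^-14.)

n(HN3) = 0.08184 x 0.02950 = 0.002414 mol; V(NaOH) at equivalence = 0.002414/0.2246 = 0.01075 L.
At equivalence all the acid is converted to N3-; total volume = 0.02950 + 0.01075 = 0.04025 L, so [N3-] = 0.002414/0.04025 = 0.05998 M.
Kb = Kw/Ka = 1.0e-14 / 1.9 x 10^-5 = 5.26e-10.
[OH^-] = sqrt(Kb x [N3-]) = sqrt(5.26e-10 x 0.05998) = 5.62e-6 M.
pOH = 5.25, so pH = 14.00 - 5.25 = 8.75.

8.75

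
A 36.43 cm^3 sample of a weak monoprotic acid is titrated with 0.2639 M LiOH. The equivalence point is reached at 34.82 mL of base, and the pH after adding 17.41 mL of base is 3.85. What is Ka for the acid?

1.4 x 10^-4

17.41 mL is half of the equivalence volume, so this is the half-equivalence point where [HA] = [A^-].
At half-equivalence pH = pKa, so pKa = 3.85.
Ka = 10^(-3.85) = 1.4 x 10^-4.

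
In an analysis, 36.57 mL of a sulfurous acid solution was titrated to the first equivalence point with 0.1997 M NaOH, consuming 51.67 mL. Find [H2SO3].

n(NaOH) = 0.1997 x 0.05167 = 0.01032 mol.
At the first equivalence point, 1 mol OH^- react per mol H2SO3, so n(H2SO3) = 0.01032 / 1 = 0.01032 mol.
[H2SO3] = 0.01032 / 0.03657 L = 0.282 M.

0.282 M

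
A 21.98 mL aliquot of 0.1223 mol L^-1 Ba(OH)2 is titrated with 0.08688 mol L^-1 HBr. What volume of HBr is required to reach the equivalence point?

n(Ba(OH)2) = 0.1223 mol/L x 0.02198 L = 0.002688 mol.
The neutralisation is 1 Ba(OH)2 : 2 HBr, so n(HBr) = 0.002688 x 2/1 = 0.005376 mol.
V(HBr) = 0.005376 / 0.08688 = 0.06188 L = 61.9 mL.

61.9 mL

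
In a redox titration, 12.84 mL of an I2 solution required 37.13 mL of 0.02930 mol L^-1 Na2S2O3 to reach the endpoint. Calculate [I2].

n(Na2S2O3) = 0.02930 x 0.03713 = 0.001088 mol.
From the balanced equation, 2 mol Na2S2O3 reacts with 1 mol I2, so n(I2) = 0.001088 x 1/2 = 0.0005440 mol.
[I2] = 0.0005440 / 0.01284 L = 0.0424 M.

0.0424 M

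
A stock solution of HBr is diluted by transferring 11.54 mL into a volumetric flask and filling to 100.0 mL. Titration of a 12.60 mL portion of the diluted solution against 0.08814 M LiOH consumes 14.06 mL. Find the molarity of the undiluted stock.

0.852 M

n(LiOH) = 0.08814 x 0.01406 = 0.001239 mol.
n(HBr) in the aliquot = 0.001239 mol.
[diluted HBr] = 0.001239 / 0.01260 = 0.09835 M.
Dilution factor = 100.0/11.54 = 8.666, so [stock] = 0.09835 x 8.666 = 0.852 M.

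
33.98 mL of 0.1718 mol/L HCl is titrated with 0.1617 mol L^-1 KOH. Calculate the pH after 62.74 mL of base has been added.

n(acid) = 0.1718 x 0.03398 = 0.005838 mol; n(KOH) added = 0.1617 x 0.06274 = 0.01015 mol.
Base is in excess by 0.01015 - 0.005838 = 0.004307 mol in a total volume of 0.09672 L.
[OH^-] = 0.004307/0.09672 = 0.04453 M, so pOH = 1.35 and pH = 14.00 - 1.35 = 12.65.

12.65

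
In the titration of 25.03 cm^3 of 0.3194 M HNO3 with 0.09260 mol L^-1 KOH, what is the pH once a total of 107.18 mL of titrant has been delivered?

12.16

n(acid) = 0.3194 x 0.02503 = 0.007995 mol; n(KOH) added = 0.09260 x 0.1072 = 0.009925 mol.
Base is in excess by 0.009925 - 0.007995 = 0.001930 mol in a total volume of 0.1322 L.
[OH^-] = 0.001930/0.1322 = 0.01460 M, so pOH = 1.84 and pH = 14.00 - 1.84 = 12.16.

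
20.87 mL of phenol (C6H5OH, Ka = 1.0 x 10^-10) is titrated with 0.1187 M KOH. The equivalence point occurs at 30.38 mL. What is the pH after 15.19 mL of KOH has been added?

15.19 mL is exactly half the equivalence volume (30.38/2), i.e. the half-equivalence point.
There, n(HA) = n(A^-), so pH = pKa = -log(1.0 x 10^-10) = 10.00.

10.00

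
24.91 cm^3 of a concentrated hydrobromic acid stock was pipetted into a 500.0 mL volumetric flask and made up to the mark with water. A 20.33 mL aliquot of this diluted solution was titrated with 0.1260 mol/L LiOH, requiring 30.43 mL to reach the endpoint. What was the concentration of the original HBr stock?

n(LiOH) = 0.1260 x 0.03043 = 0.003834 mol.
n(HBr) in the aliquot = 0.003834 mol.
[diluted HBr] = 0.003834 / 0.02033 = 0.1886 M.
Dilution factor = 500.0/24.91 = 20.07, so [stock] = 0.1886 x 20.07 = 3.79 M.

3.79 M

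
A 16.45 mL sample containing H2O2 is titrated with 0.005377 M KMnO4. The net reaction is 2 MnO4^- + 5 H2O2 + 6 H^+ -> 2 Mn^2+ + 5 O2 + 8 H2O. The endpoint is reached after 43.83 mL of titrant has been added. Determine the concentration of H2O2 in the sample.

0.0358 M

n(KMnO4) = 0.005377 x 0.04383 = 0.0002357 mol.
From the balanced equation, 2 mol KMnO4 reacts with 5 mol H2O2, so n(H2O2) = 0.0002357 x 5/2 = 0.0005892 mol.
[H2O2] = 0.0005892 / 0.01645 L = 0.0358 M.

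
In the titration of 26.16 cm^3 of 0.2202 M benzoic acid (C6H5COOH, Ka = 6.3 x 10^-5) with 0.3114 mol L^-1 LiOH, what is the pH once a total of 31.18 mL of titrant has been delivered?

n(acid) = 0.2202 x 0.02616 = 0.005760 mol; n(LiOH) added = 0.3114 x 0.03118 = 0.009709 mol.
Base is in excess by 0.009709 - 0.005760 = 0.003949 mol in a total volume of 0.05734 L.
[OH^-] = 0.003949/0.05734 = 0.06887 M, so pOH = 1.16 and pH = 14.00 - 1.16 = 12.84.

12.84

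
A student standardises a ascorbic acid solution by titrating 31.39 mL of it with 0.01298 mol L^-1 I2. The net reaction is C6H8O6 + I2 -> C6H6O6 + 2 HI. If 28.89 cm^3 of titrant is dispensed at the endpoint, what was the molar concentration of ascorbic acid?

0.0119 M

n(I2) = 0.01298 x 0.02889 = 0.0003750 mol.
From the balanced equation, 1 mol I2 reacts with 1 mol ascorbic acid, so n(ascorbic acid) = 0.0003750 x 1/1 = 0.0003750 mol.
[ascorbic acid] = 0.0003750 / 0.03139 L = 0.0119 M.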